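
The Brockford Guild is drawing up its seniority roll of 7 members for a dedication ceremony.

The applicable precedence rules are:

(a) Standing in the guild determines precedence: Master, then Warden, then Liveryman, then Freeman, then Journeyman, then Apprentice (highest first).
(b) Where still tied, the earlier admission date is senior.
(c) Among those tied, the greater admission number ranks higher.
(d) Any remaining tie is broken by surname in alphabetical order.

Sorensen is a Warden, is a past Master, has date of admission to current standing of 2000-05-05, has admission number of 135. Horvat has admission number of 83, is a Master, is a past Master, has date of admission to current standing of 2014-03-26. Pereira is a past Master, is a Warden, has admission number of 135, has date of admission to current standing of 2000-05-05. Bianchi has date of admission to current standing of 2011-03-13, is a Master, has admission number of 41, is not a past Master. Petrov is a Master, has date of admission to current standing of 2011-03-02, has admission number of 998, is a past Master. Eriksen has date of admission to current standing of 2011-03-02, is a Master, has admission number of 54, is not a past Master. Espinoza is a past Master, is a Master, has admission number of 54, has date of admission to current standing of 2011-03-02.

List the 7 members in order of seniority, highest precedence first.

By standing in the guild: Petrov, Eriksen, Espinoza, Bianchi and Horvat (Master); then Pereira and Sorensen (Warden).
Among Petrov, Eriksen, Espinoza, Bianchi and Horvat, by date of admission to current standing (earlier first): Petrov, Eriksen and Espinoza (2011-03-02) before Bianchi (2011-03-13) before Horvat (2014-03-26).
Among Petrov, Eriksen and Espinoza, by admission number (higher first): Petrov (998) before Eriksen and Espinoza (54).
Among Eriksen and Espinoza, alphabetically by surname: Eriksen before Espinoza.
Pereira and Sorensen both have date of admission to current standing 2000-05-05, so the next rule applies.
Pereira and Sorensen both have admission number 135, so the next rule applies.
Among Pereira and Sorensen, alphabetically by surname: Pereira before Sorensen.
Full order: Petrov, Eriksen, Espinoza, Bianchi, Horvat, Pereira, Sorensen.

Petrov, Eriksen, Espinoza, Bianchi, Horvat, Pereira, Sorensen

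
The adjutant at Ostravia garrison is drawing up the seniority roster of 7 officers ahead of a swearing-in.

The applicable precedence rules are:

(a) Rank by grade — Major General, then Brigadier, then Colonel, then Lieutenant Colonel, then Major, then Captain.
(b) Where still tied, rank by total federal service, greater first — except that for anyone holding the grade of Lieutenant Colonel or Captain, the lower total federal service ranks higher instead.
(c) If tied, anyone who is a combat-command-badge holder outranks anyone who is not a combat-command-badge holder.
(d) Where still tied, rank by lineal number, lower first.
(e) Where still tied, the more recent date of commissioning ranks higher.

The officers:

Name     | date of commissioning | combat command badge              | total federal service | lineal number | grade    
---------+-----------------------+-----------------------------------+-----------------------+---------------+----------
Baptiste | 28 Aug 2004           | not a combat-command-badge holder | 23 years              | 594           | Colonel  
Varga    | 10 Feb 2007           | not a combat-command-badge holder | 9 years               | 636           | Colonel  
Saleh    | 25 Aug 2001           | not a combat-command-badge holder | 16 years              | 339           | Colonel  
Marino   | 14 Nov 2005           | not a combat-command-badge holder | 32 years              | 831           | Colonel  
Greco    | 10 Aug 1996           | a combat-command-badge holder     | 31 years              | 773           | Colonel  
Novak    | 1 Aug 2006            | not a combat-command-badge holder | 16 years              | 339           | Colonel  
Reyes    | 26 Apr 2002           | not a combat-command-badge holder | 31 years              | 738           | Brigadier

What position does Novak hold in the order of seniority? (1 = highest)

5

By grade: Reyes (Brigadier); then Marino, Greco, Baptiste, Novak, Saleh and Varga (Colonel).
Among Marino, Greco, Baptiste, Novak, Saleh and Varga, by total federal service (higher first): Marino (32 years) before Greco (31 years) before Baptiste (23 years) before Novak and Saleh (16 years) before Varga (9 years).
Novak and Saleh are each not a combat-command-badge holder, so the next rule applies.
Novak and Saleh both have lineal number 339, so the next rule applies.
Among Novak and Saleh, by date of commissioning (later first): Novak (1 Aug 2006) before Saleh (25 Aug 2001).
Order: Reyes, Marino, Greco, Baptiste, Novak, Saleh, Varga. So position 5.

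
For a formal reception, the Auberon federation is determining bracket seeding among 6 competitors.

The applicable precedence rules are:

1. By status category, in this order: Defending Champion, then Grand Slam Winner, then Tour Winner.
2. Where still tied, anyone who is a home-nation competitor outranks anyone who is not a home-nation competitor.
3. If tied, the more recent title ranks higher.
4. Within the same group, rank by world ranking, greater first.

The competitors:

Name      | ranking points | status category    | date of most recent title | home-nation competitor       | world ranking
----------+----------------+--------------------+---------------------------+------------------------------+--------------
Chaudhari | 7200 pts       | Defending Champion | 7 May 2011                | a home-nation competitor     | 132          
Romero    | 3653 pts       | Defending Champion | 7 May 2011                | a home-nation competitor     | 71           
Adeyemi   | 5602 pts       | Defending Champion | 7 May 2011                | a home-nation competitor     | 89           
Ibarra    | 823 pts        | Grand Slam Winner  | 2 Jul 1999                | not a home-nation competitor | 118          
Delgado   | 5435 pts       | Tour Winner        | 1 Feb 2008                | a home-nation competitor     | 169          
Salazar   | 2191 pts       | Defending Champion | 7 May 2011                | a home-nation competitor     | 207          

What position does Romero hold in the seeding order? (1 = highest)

4

By status category: Salazar, Chaudhari, Adeyemi and Romero (Defending Champion); then Ibarra (Grand Slam Winner); then Delgado (Tour Winner).
Salazar, Chaudhari, Adeyemi and Romero are each a home-nation competitor, so the next rule applies.
Salazar, Chaudhari, Adeyemi and Romero all have date of most recent title 7 May 2011, so the next rule applies.
Among Salazar, Chaudhari, Adeyemi and Romero, by world ranking (higher first): Salazar (207) before Chaudhari (132) before Adeyemi (89) before Romero (71).
Order: Salazar, Chaudhari, Adeyemi, Romero, Ibarra, Delgado. So position 4.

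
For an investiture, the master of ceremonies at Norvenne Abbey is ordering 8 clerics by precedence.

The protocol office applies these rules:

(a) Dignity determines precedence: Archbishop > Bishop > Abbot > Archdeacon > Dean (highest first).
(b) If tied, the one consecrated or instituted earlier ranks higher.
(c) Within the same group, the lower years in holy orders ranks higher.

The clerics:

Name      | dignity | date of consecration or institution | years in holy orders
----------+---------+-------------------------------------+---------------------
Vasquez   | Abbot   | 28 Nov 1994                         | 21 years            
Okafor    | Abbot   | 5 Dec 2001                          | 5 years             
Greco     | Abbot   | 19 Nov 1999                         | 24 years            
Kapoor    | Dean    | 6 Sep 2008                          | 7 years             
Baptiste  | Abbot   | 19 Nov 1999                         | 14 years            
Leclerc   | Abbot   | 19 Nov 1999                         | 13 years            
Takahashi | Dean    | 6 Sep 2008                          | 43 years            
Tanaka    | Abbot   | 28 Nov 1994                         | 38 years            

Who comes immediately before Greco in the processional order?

By dignity: Vasquez, Tanaka, Leclerc, Baptiste, Greco and Okafor (Abbot); then Kapoor and Takahashi (Dean).
Among Vasquez, Tanaka, Leclerc, Baptiste, Greco and Okafor, by date of consecration or institution (earlier first): Vasquez and Tanaka (28 Nov 1994) before Leclerc, Baptiste and Greco (19 Nov 1999) before Okafor (5 Dec 2001).
Among Vasquez and Tanaka, by years in holy orders (lower first): Vasquez (21 years) before Tanaka (38 years).
Among Leclerc, Baptiste and Greco, by years in holy orders (lower first): Leclerc (13 years) before Baptiste (14 years) before Greco (24 years).
Kapoor and Takahashi both have date of consecration or institution 6 Sep 2008, so the next rule applies.
Among Kapoor and Takahashi, by years in holy orders (lower first): Kapoor (7 years) before Takahashi (43 years).
Order: Vasquez, Tanaka, Leclerc, Baptiste, Greco, Okafor, Kapoor, Takahashi.

Baptiste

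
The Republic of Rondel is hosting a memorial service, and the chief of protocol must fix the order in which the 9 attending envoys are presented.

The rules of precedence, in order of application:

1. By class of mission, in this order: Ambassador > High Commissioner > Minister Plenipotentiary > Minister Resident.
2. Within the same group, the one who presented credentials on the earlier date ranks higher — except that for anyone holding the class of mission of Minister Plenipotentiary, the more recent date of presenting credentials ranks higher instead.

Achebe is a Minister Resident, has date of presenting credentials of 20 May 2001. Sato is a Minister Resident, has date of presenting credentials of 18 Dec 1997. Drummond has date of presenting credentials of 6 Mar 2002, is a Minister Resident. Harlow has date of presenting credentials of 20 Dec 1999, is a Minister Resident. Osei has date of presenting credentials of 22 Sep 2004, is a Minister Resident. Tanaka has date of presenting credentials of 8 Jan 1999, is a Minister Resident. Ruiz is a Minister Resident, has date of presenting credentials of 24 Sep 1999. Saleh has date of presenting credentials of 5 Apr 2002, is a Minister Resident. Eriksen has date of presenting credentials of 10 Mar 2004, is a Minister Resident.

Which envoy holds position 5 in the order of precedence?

By class of mission: Sato, Tanaka, Ruiz, Harlow, Achebe, Drummond, Saleh, Eriksen and Osei (Minister Resident).
Among Sato, Tanaka, Ruiz, Harlow, Achebe, Drummond, Saleh, Eriksen and Osei, by date of presenting credentials (earlier first): Sato (18 Dec 1997) before Tanaka (8 Jan 1999) before Ruiz (24 Sep 1999) before Harlow (20 Dec 1999) before Achebe (20 May 2001) before Drummond (6 Mar 2002) before Saleh (5 Apr 2002) before Eriksen (10 Mar 2004) before Osei (22 Sep 2004).
Order: Sato, Tanaka, Ruiz, Harlow, Achebe, Drummond, Saleh, Eriksen, Osei.

Achebe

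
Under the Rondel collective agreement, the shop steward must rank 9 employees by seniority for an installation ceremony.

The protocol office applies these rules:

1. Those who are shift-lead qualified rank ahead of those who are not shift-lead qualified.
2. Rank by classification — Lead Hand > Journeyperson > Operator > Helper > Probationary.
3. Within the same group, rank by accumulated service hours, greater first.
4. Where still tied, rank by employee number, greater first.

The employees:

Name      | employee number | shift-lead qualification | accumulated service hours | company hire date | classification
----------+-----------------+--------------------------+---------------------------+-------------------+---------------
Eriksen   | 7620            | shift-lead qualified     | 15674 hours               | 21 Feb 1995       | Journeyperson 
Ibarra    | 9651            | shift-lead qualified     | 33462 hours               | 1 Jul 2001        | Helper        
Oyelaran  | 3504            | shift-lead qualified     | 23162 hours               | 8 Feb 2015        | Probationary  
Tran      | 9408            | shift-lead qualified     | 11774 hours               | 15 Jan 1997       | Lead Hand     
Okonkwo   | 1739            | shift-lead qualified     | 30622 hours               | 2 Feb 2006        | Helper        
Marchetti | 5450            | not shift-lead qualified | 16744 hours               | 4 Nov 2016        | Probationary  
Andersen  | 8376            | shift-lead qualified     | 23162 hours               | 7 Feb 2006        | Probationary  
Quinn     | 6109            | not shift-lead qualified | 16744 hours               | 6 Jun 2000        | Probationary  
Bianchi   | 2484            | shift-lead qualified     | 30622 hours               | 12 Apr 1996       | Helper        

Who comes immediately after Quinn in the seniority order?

By the first rule: Tran, Eriksen, Ibarra, Bianchi, Okonkwo, Andersen and Oyelaran (each shift-lead qualified); then Quinn and Marchetti (both not shift-lead qualified).
Among Tran, Eriksen, Ibarra, Bianchi, Okonkwo, Andersen and Oyelaran, by classification: Tran (Lead Hand) before Eriksen (Journeyperson) before Ibarra, Bianchi and Okonkwo (Helper) before Andersen and Oyelaran (Probationary).
Among Ibarra, Bianchi and Okonkwo, by accumulated service hours (higher first): Ibarra (33462 hours) before Bianchi and Okonkwo (30622 hours).
Among Bianchi and Okonkwo, by employee number (higher first): Bianchi (2484) before Okonkwo (1739).
Andersen and Oyelaran both have accumulated service hours 23162 hours, so the next rule applies.
Among Andersen and Oyelaran, by employee number (higher first): Andersen (8376) before Oyelaran (3504).
Quinn and Marchetti are each Probationary, so the next rule applies.
Quinn and Marchetti both have accumulated service hours 16744 hours, so the next rule applies.
Among Quinn and Marchetti, by employee number (higher first): Quinn (6109) before Marchetti (5450).
Order: Tran, Eriksen, Ibarra, Bianchi, Okonkwo, Andersen, Oyelaran, Quinn, Marchetti.

Marchetti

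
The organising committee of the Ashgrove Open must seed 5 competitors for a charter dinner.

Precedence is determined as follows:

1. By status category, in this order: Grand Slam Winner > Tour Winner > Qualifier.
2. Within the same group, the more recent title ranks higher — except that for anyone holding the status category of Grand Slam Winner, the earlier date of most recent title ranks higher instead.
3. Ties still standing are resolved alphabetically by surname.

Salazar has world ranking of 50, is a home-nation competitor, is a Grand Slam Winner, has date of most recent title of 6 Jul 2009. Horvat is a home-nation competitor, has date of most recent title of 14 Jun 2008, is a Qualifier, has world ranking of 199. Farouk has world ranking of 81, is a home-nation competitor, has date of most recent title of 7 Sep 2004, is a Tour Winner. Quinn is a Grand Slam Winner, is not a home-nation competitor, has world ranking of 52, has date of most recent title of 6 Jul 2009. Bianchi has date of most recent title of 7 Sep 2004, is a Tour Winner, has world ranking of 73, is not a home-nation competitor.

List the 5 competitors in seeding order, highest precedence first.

By status category: Quinn and Salazar (Grand Slam Winner); then Bianchi and Farouk (Tour Winner); then Horvat (Qualifier).
Quinn and Salazar both have date of most recent title 6 Jul 2009, so the next rule applies.
Among Quinn and Salazar, alphabetically by surname: Quinn before Salazar.
Bianchi and Farouk both have date of most recent title 7 Sep 2004, so the next rule applies.
Among Bianchi and Farouk, alphabetically by surname: Bianchi before Farouk.
Full order: Quinn, Salazar, Bianchi, Farouk, Horvat.

Quinn, Salazar, Bianchi, Farouk, Horvat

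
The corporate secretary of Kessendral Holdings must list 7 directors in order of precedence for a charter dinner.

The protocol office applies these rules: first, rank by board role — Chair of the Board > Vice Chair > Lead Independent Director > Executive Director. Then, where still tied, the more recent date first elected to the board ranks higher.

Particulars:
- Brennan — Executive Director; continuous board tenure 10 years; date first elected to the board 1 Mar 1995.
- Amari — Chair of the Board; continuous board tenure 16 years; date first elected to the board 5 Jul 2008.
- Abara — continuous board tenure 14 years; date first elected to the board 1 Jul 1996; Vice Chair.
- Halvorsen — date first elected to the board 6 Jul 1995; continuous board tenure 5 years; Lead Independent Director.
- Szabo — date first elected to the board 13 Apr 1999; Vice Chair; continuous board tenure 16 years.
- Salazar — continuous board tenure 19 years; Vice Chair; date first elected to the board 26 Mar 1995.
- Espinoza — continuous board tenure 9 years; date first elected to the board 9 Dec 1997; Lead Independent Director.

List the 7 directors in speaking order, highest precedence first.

By board role: Amari (Chair of the Board); then Szabo, Abara and Salazar (Vice Chair); then Espinoza and Halvorsen (Lead Independent Director); then Brennan (Executive Director).
Among Szabo, Abara and Salazar, by date first elected to the board (later first): Szabo (13 Apr 1999) before Abara (1 Jul 1996) before Salazar (26 Mar 1995).
Among Espinoza and Halvorsen, by date first elected to the board (later first): Espinoza (9 Dec 1997) before Halvorsen (6 Jul 1995).
Full order: Amari, Szabo, Abara, Salazar, Espinoza, Halvorsen, Brennan.

Amari, Szabo, Abara, Salazar, Espinoza, Halvorsen, Brennan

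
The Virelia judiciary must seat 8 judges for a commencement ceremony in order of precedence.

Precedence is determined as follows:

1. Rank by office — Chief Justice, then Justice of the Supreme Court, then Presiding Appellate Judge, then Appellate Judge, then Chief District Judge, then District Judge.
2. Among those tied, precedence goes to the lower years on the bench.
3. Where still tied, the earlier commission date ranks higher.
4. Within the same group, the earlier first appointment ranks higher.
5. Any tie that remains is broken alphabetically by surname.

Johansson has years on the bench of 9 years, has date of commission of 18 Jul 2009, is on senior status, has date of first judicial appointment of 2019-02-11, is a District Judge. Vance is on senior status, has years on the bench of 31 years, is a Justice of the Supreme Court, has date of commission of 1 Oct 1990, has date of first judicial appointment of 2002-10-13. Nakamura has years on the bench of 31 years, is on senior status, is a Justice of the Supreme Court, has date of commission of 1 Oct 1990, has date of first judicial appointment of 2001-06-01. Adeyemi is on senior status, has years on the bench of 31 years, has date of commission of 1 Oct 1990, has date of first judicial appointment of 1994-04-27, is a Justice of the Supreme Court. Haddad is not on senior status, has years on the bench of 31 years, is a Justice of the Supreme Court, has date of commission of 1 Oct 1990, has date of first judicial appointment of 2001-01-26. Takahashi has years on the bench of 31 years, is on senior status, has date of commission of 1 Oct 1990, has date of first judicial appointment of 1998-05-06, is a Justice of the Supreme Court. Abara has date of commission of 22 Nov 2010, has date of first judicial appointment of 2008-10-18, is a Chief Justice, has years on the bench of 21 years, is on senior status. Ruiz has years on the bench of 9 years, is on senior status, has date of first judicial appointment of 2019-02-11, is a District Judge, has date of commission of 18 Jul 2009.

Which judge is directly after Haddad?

Nakamura

By office: Abara (Chief Justice); then Adeyemi, Takahashi, Haddad, Nakamura and Vance (Justice of the Supreme Court); then Johansson and Ruiz (District Judge).
Adeyemi, Takahashi, Haddad, Nakamura and Vance all have years on the bench 31 years, so the next rule applies.
Adeyemi, Takahashi, Haddad, Nakamura and Vance all have date of commission 1 Oct 1990, so the next rule applies.
Among Adeyemi, Takahashi, Haddad, Nakamura and Vance, by date of first judicial appointment (earlier first): Adeyemi (1994-04-27) before Takahashi (1998-05-06) before Haddad (2001-01-26) before Nakamura (2001-06-01) before Vance (2002-10-13).
Johansson and Ruiz both have years on the bench 9 years, so the next rule applies.
Johansson and Ruiz both have date of commission 18 Jul 2009, so the next rule applies.
Johansson and Ruiz both have date of first judicial appointment 2019-02-11, so the next rule applies.
Among Johansson and Ruiz, alphabetically by surname: Johansson before Ruiz.
Order: Abara, Adeyemi, Takahashi, Haddad, Nakamura, Vance, Johansson, Ruiz.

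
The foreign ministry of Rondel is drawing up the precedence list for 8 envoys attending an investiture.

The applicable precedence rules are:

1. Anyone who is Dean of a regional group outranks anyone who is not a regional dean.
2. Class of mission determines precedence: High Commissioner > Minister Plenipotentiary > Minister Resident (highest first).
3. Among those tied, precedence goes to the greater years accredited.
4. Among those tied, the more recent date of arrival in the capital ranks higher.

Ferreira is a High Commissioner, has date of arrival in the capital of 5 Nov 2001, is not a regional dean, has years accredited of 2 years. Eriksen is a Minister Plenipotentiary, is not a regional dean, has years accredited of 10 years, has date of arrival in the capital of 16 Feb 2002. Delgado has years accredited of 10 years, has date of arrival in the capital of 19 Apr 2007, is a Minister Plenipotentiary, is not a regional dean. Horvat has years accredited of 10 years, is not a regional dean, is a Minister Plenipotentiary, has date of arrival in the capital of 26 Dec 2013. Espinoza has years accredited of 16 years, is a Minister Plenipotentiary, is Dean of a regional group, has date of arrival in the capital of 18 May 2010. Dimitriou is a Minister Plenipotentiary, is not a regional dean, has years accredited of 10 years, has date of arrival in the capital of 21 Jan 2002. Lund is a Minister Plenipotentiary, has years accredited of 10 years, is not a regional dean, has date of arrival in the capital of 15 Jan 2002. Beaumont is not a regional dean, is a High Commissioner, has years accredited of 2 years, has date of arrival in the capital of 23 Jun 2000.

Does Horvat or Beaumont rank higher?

Beaumont

By the first rule: Espinoza (Dean of a regional group); then Ferreira, Beaumont, Horvat, Delgado, Eriksen, Dimitriou and Lund (each not a regional dean).
Among Ferreira, Beaumont, Horvat, Delgado, Eriksen, Dimitriou and Lund, by class of mission: Ferreira and Beaumont (High Commissioner) before Horvat, Delgado, Eriksen, Dimitriou and Lund (Minister Plenipotentiary).
Ferreira and Beaumont both have years accredited 2 years, so the next rule applies.
Among Ferreira and Beaumont, by date of arrival in the capital (later first): Ferreira (5 Nov 2001) before Beaumont (23 Jun 2000).
Horvat, Delgado, Eriksen, Dimitriou and Lund all have years accredited 10 years, so the next rule applies.
Among Horvat, Delgado, Eriksen, Dimitriou and Lund, by date of arrival in the capital (later first): Horvat (26 Dec 2013) before Delgado (19 Apr 2007) before Eriksen (16 Feb 2002) before Dimitriou (21 Jan 2002) before Lund (15 Jan 2002).
So Beaumont takes precedence.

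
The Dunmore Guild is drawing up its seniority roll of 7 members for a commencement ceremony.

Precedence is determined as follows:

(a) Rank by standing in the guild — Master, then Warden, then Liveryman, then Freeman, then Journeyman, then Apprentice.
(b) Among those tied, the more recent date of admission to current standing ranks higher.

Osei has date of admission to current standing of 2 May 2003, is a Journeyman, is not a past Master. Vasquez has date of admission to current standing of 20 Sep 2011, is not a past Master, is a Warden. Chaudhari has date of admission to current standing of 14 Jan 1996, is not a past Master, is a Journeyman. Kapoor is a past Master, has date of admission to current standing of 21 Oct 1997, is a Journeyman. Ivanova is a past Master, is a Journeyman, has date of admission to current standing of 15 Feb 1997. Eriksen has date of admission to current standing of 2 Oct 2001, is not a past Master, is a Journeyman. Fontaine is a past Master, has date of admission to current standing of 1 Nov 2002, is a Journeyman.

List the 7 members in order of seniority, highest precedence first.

By standing in the guild: Vasquez (Warden); then Osei, Fontaine, Eriksen, Kapoor, Ivanova and Chaudhari (Journeyman).
Among Osei, Fontaine, Eriksen, Kapoor, Ivanova and Chaudhari, by date of admission to current standing (later first): Osei (2 May 2003) before Fontaine (1 Nov 2002) before Eriksen (2 Oct 2001) before Kapoor (21 Oct 1997) before Ivanova (15 Feb 1997) before Chaudhari (14 Jan 1996).
Full order: Vasquez, Osei, Fontaine, Eriksen, Kapoor, Ivanova, Chaudhari.

Vasquez, Osei, Fontaine, Eriksen, Kapoor, Ivanova, Chaudhari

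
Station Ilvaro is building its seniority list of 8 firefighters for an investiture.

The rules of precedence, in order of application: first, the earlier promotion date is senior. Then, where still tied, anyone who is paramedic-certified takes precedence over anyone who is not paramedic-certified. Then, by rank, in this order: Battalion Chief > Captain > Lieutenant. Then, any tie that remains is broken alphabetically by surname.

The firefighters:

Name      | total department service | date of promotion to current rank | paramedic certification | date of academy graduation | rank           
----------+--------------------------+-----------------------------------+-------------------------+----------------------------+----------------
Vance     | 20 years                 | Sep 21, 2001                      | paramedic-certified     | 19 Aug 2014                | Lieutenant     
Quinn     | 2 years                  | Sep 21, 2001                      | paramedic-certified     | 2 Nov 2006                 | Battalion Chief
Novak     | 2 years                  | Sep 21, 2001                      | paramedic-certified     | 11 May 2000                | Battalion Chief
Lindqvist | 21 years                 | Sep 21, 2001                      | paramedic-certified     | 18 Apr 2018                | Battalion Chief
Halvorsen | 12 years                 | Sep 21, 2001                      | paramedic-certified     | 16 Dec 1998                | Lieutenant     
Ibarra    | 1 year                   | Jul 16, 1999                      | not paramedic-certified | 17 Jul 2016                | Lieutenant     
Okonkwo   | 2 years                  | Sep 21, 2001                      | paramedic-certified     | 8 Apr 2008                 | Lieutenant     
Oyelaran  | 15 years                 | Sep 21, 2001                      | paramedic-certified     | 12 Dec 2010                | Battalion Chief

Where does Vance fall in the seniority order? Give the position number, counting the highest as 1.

By date of promotion to current rank (earlier first): Ibarra (Jul 16, 1999); then Lindqvist, Novak, Oyelaran, Quinn, Halvorsen, Okonkwo and Vance (each Sep 21, 2001).
Lindqvist, Novak, Oyelaran, Quinn, Halvorsen, Okonkwo and Vance are each paramedic-certified, so the next rule applies.
Among Lindqvist, Novak, Oyelaran, Quinn, Halvorsen, Okonkwo and Vance, by rank: Lindqvist, Novak, Oyelaran and Quinn (Battalion Chief) before Halvorsen, Okonkwo and Vance (Lieutenant).
Among Lindqvist, Novak, Oyelaran and Quinn, alphabetically by surname: Lindqvist before Novak before Oyelaran before Quinn.
Among Halvorsen, Okonkwo and Vance, alphabetically by surname: Halvorsen before Okonkwo before Vance.
Order: Ibarra, Lindqvist, Novak, Oyelaran, Quinn, Halvorsen, Okonkwo, Vance. So position 8.

8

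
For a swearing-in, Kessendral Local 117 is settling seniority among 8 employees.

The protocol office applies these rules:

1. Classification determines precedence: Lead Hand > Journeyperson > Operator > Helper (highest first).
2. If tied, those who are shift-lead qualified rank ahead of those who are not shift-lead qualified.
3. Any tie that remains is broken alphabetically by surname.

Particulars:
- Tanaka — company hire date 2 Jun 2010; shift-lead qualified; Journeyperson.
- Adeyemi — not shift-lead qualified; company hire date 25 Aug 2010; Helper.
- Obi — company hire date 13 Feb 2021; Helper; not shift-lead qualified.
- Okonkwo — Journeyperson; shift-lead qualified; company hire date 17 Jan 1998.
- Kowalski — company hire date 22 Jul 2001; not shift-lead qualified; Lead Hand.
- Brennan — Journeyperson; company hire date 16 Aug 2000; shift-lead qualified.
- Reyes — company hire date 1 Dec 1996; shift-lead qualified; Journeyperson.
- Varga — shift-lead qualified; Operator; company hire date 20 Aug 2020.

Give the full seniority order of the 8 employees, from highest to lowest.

Kowalski, Brennan, Okonkwo, Reyes, Tanaka, Varga, Adeyemi, Obi

By classification: Kowalski (Lead Hand); then Brennan, Okonkwo, Reyes and Tanaka (Journeyperson); then Varga (Operator); then Adeyemi and Obi (Helper).
Brennan, Okonkwo, Reyes and Tanaka are each shift-lead qualified, so the next rule applies.
Among Brennan, Okonkwo, Reyes and Tanaka, alphabetically by surname: Brennan before Okonkwo before Reyes before Tanaka.
Adeyemi and Obi are each not shift-lead qualified, so the next rule applies.
Among Adeyemi and Obi, alphabetically by surname: Adeyemi before Obi.
Full order: Kowalski, Brennan, Okonkwo, Reyes, Tanaka, Varga, Adeyemi, Obi.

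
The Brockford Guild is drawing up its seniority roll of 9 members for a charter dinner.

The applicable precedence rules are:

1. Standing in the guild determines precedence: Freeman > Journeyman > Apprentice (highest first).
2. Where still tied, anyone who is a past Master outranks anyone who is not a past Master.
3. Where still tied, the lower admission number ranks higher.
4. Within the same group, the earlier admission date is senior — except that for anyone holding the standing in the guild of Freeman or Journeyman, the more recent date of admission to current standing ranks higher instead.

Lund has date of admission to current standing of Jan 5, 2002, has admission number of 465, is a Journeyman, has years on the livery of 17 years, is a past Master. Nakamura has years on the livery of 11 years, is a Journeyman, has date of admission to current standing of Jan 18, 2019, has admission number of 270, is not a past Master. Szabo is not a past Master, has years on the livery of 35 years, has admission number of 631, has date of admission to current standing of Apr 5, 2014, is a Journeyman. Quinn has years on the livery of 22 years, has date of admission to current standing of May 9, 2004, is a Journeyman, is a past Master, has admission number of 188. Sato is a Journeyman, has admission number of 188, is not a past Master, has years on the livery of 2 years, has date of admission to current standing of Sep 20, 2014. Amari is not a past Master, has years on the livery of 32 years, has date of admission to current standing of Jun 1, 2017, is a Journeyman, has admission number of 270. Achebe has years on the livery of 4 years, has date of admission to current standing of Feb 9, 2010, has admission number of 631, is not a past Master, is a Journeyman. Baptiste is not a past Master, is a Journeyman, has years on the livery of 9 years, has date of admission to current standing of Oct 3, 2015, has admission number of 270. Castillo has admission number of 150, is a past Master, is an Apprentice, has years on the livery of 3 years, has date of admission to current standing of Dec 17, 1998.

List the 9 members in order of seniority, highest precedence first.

By standing in the guild: Quinn, Lund, Sato, Nakamura, Amari, Baptiste, Szabo and Achebe (Journeyman); then Castillo (Apprentice).
Among Quinn, Lund, Sato, Nakamura, Amari, Baptiste, Szabo and Achebe, a past Master before not a past Master: Quinn and Lund (a past Master) before Sato, Nakamura, Amari, Baptiste, Szabo and Achebe (not a past Master).
Among Quinn and Lund, by admission number (lower first): Quinn (188) before Lund (465).
Among Sato, Nakamura, Amari, Baptiste, Szabo and Achebe, by admission number (lower first): Sato (188) before Nakamura, Amari and Baptiste (270) before Szabo and Achebe (631).
Among Nakamura, Amari and Baptiste, by date of admission to current standing (later first) (reversed rule for this group): Nakamura (Jan 18, 2019) before Amari (Jun 1, 2017) before Baptiste (Oct 3, 2015).
Among Szabo and Achebe, by date of admission to current standing (later first) (reversed rule for this group): Szabo (Apr 5, 2014) before Achebe (Feb 9, 2010).
Full order: Quinn, Lund, Sato, Nakamura, Amari, Baptiste, Szabo, Achebe, Castillo.

Quinn, Lund, Sato, Nakamura, Amari, Baptiste, Szabo, Achebe, Castillo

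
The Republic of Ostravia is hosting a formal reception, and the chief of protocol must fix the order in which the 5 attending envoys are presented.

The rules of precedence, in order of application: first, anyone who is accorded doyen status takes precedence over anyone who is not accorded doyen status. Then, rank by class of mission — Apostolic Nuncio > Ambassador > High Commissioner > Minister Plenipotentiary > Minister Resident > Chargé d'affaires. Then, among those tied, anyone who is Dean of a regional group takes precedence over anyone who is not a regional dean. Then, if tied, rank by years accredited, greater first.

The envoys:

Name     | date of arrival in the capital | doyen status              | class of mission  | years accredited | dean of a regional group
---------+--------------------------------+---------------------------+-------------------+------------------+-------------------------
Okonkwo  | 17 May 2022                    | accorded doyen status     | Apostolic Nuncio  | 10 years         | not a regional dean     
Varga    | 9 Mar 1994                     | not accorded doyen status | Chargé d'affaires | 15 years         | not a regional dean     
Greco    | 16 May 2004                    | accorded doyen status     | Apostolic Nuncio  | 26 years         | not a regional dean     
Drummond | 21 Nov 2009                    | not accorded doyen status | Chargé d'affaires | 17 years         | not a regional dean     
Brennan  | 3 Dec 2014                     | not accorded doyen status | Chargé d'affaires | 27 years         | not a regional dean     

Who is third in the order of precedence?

By the first rule: Greco and Okonkwo (both accorded doyen status); then Brennan, Drummond and Varga (each not accorded doyen status).
Greco and Okonkwo are each Apostolic Nuncio, so the next rule applies.
Greco and Okonkwo are each not a regional dean, so the next rule applies.
Among Greco and Okonkwo, by years accredited (higher first): Greco (26 years) before Okonkwo (10 years).
Brennan, Drummond and Varga are each Chargé d'affaires, so the next rule applies.
Brennan, Drummond and Varga are each not a regional dean, so the next rule applies.
Among Brennan, Drummond and Varga, by years accredited (higher first): Brennan (27 years) before Drummond (17 years) before Varga (15 years).
Order: Greco, Okonkwo, Brennan, Drummond, Varga.

Brennan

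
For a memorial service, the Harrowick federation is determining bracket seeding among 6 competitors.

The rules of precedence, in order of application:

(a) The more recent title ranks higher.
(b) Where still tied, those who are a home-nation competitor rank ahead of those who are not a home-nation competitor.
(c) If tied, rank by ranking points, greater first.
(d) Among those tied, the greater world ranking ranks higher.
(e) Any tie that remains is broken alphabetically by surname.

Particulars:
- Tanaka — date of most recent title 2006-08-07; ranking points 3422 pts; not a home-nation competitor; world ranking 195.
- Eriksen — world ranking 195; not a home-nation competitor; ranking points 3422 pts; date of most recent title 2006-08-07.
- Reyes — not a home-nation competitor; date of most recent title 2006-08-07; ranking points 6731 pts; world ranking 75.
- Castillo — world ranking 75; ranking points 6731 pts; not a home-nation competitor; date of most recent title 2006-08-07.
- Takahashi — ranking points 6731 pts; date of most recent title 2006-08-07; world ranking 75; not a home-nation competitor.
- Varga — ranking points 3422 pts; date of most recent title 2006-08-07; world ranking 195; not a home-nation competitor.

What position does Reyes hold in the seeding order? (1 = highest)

2

By date of most recent title (later first): Castillo, Reyes, Takahashi, Eriksen, Tanaka and Varga (each 2006-08-07).
Castillo, Reyes, Takahashi, Eriksen, Tanaka and Varga are each not a home-nation competitor, so the next rule applies.
Among Castillo, Reyes, Takahashi, Eriksen, Tanaka and Varga, by ranking points (higher first): Castillo, Reyes and Takahashi (6731 pts) before Eriksen, Tanaka and Varga (3422 pts).
Castillo, Reyes and Takahashi all have world ranking 75, so the next rule applies.
Among Castillo, Reyes and Takahashi, alphabetically by surname: Castillo before Reyes before Takahashi.
Eriksen, Tanaka and Varga all have world ranking 195, so the next rule applies.
Among Eriksen, Tanaka and Varga, alphabetically by surname: Eriksen before Tanaka before Varga.
Order: Castillo, Reyes, Takahashi, Eriksen, Tanaka, Varga. So position 2.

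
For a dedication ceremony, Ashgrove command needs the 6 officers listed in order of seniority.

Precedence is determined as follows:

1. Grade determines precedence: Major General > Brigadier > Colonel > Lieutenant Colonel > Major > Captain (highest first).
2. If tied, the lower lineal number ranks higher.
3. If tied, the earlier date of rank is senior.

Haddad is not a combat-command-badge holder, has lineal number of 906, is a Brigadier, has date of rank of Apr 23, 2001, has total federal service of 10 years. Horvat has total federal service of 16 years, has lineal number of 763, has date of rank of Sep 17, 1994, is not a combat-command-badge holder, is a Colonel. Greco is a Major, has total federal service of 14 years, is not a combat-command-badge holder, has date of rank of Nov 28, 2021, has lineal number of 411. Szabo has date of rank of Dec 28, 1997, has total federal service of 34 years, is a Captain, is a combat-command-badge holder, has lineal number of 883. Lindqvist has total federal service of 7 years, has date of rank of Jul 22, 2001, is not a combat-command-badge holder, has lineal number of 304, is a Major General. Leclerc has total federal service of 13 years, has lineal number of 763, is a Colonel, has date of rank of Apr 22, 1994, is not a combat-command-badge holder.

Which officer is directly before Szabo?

Greco

By grade: Lindqvist (Major General); then Haddad (Brigadier); then Leclerc and Horvat (Colonel); then Greco (Major); then Szabo (Captain).
Leclerc and Horvat both have lineal number 763, so the next rule applies.
Among Leclerc and Horvat, by date of rank (earlier first): Leclerc (Apr 22, 1994) before Horvat (Sep 17, 1994).
Order: Lindqvist, Haddad, Leclerc, Horvat, Greco, Szabo.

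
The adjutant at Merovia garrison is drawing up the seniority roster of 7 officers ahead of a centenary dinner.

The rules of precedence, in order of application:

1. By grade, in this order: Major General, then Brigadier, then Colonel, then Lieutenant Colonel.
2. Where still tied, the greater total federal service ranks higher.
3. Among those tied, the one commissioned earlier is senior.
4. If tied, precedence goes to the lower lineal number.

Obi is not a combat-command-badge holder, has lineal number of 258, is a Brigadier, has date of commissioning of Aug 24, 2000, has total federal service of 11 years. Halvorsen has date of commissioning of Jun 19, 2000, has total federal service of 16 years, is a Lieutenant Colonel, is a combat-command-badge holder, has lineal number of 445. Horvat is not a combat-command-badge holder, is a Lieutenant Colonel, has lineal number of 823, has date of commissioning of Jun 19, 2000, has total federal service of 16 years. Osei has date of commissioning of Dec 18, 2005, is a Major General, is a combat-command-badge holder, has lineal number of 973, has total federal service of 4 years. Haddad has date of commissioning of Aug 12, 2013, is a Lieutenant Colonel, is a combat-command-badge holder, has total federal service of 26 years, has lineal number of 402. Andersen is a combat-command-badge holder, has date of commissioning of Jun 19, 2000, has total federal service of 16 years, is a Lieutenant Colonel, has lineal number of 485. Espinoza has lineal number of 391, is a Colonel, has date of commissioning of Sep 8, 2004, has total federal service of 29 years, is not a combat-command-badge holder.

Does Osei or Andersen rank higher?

Osei

By grade: Osei (Major General); then Obi (Brigadier); then Espinoza (Colonel); then Haddad, Halvorsen, Andersen and Horvat (Lieutenant Colonel).
Among Haddad, Halvorsen, Andersen and Horvat, by total federal service (higher first): Haddad (26 years) before Halvorsen, Andersen and Horvat (16 years).
Halvorsen, Andersen and Horvat all have date of commissioning Jun 19, 2000, so the next rule applies.
Among Halvorsen, Andersen and Horvat, by lineal number (lower first): Halvorsen (445) before Andersen (485) before Horvat (823).
So Osei takes precedence.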